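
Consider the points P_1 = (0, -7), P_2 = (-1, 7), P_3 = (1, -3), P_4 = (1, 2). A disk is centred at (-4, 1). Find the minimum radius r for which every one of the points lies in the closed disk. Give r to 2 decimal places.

8.94

The required radius is the distance from (-4, 1) to the farthest point.
Squared distances: 80, 45, 41, 26.
Maximum is 80, attained at P_1.
r = √80 ≈ 8.94.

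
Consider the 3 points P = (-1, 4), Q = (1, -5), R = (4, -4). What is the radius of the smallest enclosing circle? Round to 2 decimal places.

Side lengths²: PQ² = 85, PR² = 89, QR² = 10.
Since PR² = 89 < 85 + 10 = 95, the triangle is acute, so the smallest enclosing circle is the circumcircle.
Circumcentre = (63/58, -15/58), r² = 37825/1682.
r = √(37825/1682) ≈ 4.74.

4.74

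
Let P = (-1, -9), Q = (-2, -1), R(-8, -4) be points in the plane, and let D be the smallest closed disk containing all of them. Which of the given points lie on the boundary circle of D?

Side lengths²: PQ² = 65, PR² = 74, QR² = 45.
Since PR² = 74 < 65 + 45 = 110, the triangle is acute, so the smallest enclosing circle is the circumcircle.
Circumcentre = (-123/34, -179/34), r² = 12025/578.
The points at distance exactly r from the centre are P, Q, R — 3 points.

P, Q, R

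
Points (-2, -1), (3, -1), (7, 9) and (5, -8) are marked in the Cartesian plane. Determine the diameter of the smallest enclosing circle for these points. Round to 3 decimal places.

The minimum enclosing circle of a finite set is fixed by two of the points (as a diameter) or three (as a circumcircle).
The farthest pair is (7, 9)–(5, -8) with squared distance 293. The circle on this segment as diameter has centre (6, 0.5) and r² = 293/4 = 73.25.
Check (-2, -1): distance² to centre = 66.25 ≤ 73.25, so it lies inside.
All remaining points lie in this disk, and no smaller disk contains both endpoints, so this is the minimum enclosing circle.
Diameter = 2r = 2√(73.25) ≈ 17.117.

17.117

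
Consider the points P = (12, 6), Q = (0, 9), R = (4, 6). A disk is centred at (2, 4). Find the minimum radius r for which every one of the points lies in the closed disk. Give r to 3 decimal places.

10.198

The required radius is the distance from (2, 4) to the farthest point.
Squared distances: 104, 29, 8.
Maximum is 104, attained at P.
r = √104 ≈ 10.198.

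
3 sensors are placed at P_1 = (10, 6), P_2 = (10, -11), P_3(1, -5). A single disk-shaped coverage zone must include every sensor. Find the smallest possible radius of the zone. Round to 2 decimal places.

8.54

Side lengths²: P_1P_2² = 289, P_1P_3² = 202, P_2P_3² = 117.
Since P_1P_2² = 289 < 202 + 117 = 319, the triangle is acute, so the smallest enclosing circle is the circumcircle.
Circumcentre = (55/6, -2.5), r² = 1313/18.
r = √(1313/18) ≈ 8.54.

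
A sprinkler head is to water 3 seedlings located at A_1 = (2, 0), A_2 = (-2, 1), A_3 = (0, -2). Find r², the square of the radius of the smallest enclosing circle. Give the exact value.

4.42

Side lengths²: A_1A_2² = 17, A_1A_3² = 8, A_2A_3² = 13.
Since A_1A_2² = 17 < 13 + 8 = 21, the triangle is acute, so the smallest enclosing circle is the circumcircle.
Circumcentre = (-0.1, 0.1), r² = 4.42.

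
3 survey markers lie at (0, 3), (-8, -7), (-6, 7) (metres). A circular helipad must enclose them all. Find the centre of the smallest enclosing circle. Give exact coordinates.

Call the three points A, B, C in the order given.
Side lengths²: AB² = 164, AC² = 52, BC² = 200.
Since BC² = 200 < 164 + 52 = 216, the triangle is acute, so the smallest enclosing circle is the circumcircle.
Circumcentre = (-147/23, -2/23), r² = 26650/529.
Centre = (-147/23, -2/23).

(-147/23, -2/23)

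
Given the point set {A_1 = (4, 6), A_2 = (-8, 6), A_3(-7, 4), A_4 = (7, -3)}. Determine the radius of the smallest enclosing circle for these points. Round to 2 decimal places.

8.75

A smallest enclosing disk is always determined by at most three of the input points on its boundary.
The farthest pair is A_2–A_4 with squared distance 306. The circle on this segment as diameter has centre (-0.5, 1.5) and r² = 306/4 = 76.5.
Check A_1: distance² to centre = 40.5 ≤ 76.5, so it lies inside.
All remaining points lie in this disk, and no smaller disk contains both endpoints, so this is the minimum enclosing circle.
r = √(76.5) ≈ 8.75.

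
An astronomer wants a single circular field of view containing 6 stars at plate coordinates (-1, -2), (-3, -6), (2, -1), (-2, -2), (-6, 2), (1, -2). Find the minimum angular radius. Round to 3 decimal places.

The minimum enclosing circle is determined by three boundary points: (-3, -6), (2, -1), (-6, 2).
Their circumcentre is (-59/22, -29/22) with r² = 5329/242.
The farthest remaining point (1, -2) is at distance² 3393/242 ≤ 5329/242.
r = √(5329/242) ≈ 4.693.

4.693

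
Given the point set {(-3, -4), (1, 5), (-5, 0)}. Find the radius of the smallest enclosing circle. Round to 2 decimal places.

4.92

Call the three points A, B, C in the order given.
Side lengths²: AB² = 97, AC² = 20, BC² = 61.
Since AB² = 97 ≥ 61 + 20 = 81, the angle opposite AB is not acute, so the smallest enclosing circle has AB as diameter.
Centre = midpoint of AB = (-1, 0.5), r² = 97/4 = 24.25.
r = √(24.25) ≈ 4.92.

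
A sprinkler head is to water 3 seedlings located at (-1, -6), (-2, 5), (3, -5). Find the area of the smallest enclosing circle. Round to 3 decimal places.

100.550

Call the three points A, B, C in the order given.
Side lengths²: AB² = 122, AC² = 17, BC² = 125.
Since BC² = 125 < 122 + 17 = 139, the triangle is acute, so the smallest enclosing circle is the circumcircle.
Circumcentre = (-5/18, -7/18), r² = 5185/162.
Area = π·r² = π·5185/162 ≈ 100.550.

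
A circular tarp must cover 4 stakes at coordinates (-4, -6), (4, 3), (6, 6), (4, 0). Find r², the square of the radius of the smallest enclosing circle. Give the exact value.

61

The farthest pair is (-4, -6)–(6, 6) with squared distance 244. The circle on this segment as diameter has centre (1, 0) and r² = 244/4 = 61.
Check (4, 3): distance² to centre = 18 ≤ 61, so it lies inside.
All remaining points lie in this disk, and no smaller disk contains both endpoints, so this is the minimum enclosing circle.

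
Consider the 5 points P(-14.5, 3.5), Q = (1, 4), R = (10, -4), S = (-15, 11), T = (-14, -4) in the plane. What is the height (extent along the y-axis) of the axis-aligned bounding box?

15

max y = 11, min y = -4, so height = 15.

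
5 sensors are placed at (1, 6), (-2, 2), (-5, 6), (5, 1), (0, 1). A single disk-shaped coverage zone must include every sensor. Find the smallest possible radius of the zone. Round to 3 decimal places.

5.590

By Welzl's lemma the MEC is supported by two points (diametrically opposite) or three points (on a circumcircle).
The farthest pair is (-5, 6)–(5, 1) with squared distance 125. The circle on this segment as diameter has centre (0, 3.5) and r² = 125/4 = 31.25.
Check (1, 6): distance² to centre = 7.25 ≤ 31.25, so it lies inside.
All remaining points lie in this disk, and no smaller disk contains both endpoints, so this is the minimum enclosing circle.
r = √(31.25) ≈ 5.590.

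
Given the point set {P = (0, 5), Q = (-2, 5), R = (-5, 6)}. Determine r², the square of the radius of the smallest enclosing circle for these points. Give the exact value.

6.5

Side lengths²: PQ² = 4, PR² = 26, QR² = 10.
Since PR² = 26 ≥ 10 + 4 = 14, the angle opposite PR is not acute, so the smallest enclosing circle has PR as diameter.
Centre = midpoint of PR = (-2.5, 5.5), r² = 26/4 = 6.5.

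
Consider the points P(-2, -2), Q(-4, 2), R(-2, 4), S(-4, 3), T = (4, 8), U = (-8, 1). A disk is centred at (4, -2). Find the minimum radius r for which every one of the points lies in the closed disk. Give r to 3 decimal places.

12.369

The required radius is the distance from (4, -2) to the farthest point.
Squared distances: 36, 80, 72, 89, 100, 153.
Maximum is 153, attained at U.
r = √153 ≈ 12.369.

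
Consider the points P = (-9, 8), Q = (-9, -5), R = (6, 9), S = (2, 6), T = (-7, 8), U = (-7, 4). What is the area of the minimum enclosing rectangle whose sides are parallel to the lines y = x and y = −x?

In coordinates u = x + y, v = x − y the rectangle is axis-aligned; the map (x,y)→(u,v) scales areas by 2.
u-values: -1, -14, 15, 8, 1, -3; range = 15 − (-14) = 29.
v-values: -17, -4, -3, -4, -15, -11; range = -3 − (-17) = 14.
Area = (29 × 14) / 2 = 203.

203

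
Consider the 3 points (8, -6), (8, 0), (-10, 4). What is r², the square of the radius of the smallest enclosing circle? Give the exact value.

106

Call the three points A, B, C in the order given.
Side lengths²: AB² = 36, AC² = 424, BC² = 340.
Since AC² = 424 ≥ 340 + 36 = 376, the angle opposite AC is not acute, so the smallest enclosing circle has AC as diameter.
Centre = midpoint of AC = (-1, -1), r² = 424/4 = 106.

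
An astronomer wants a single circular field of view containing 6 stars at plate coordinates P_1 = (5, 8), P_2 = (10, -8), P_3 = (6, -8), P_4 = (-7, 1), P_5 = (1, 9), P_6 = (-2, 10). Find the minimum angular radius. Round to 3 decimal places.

By Welzl's lemma the MEC is supported by two points (diametrically opposite) or three points (on a circumcircle).
The minimum enclosing circle is determined by three boundary points: P_2, P_4, P_6.
Their circumcentre is (42/11, 29/33) with r² = 127465/1089.
The farthest remaining point P_3 is at distance² 91033/1089 ≤ 127465/1089.
r = √(127465/1089) ≈ 10.819.

10.819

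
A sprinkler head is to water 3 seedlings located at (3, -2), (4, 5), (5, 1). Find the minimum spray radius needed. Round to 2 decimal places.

Call the three points A, B, C in the order given.
Side lengths²: AB² = 50, AC² = 13, BC² = 17.
Since AB² = 50 ≥ 17 + 13 = 30, the angle opposite AB is not acute, so the smallest enclosing circle has AB as diameter.
Centre = midpoint of AB = (3.5, 1.5), r² = 50/4 = 12.5.
r = √(12.5) ≈ 3.54.

3.54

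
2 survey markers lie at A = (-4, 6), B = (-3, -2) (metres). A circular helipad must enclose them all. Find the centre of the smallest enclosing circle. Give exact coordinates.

(-3.5, 2)

The smallest circle enclosing two points has them as diameter endpoints.
Centre = midpoint = (-3.5, 2); r² = |AB|²/4 = 65/4 = 16.25.
Centre = (-3.5, 2).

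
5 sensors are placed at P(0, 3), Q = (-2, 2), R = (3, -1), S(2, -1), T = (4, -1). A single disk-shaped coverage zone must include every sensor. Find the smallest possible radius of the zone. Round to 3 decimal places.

The farthest pair is Q–T with squared distance 45. The circle on this segment as diameter has centre (1, 0.5) and r² = 45/4 = 11.25.
Check P: distance² to centre = 7.25 ≤ 11.25, so it lies inside.
All remaining points lie in this disk, and no smaller disk contains both endpoints, so this is the minimum enclosing circle.
r = √(11.25) ≈ 3.354.

3.354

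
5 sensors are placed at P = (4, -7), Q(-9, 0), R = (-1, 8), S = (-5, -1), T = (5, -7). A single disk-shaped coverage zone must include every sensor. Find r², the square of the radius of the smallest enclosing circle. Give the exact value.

72.5

The minimum enclosing circle is determined by three boundary points: Q, R, T.
Their circumcentre is (-0.5, -0.5) with r² = 72.5.
The farthest remaining point P is at distance² 62.5 ≤ 72.5.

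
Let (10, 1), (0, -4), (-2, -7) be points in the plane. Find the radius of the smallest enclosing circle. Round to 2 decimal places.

7.21

Call the three points A, B, C in the order given.
Side lengths²: AB² = 125, AC² = 208, BC² = 13.
Since AC² = 208 ≥ 125 + 13 = 138, the angle opposite AC is not acute, so the smallest enclosing circle has AC as diameter.
Centre = midpoint of AC = (4, -3), r² = 208/4 = 52.
r = √52 ≈ 7.21.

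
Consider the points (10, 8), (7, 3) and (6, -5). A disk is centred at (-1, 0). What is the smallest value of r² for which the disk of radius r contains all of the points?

The required radius is the distance from (-1, 0) to the farthest point.
Squared distances: 185, 73, 74.
Maximum is 185, attained at (10, 8).

185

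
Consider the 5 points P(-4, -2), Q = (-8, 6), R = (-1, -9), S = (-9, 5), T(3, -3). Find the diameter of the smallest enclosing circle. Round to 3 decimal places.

16.553

A smallest enclosing disk is always determined by at most three of the input points on its boundary.
The farthest pair is Q–R with squared distance 274. The circle on this segment as diameter has centre (-4.5, -1.5) and r² = 274/4 = 68.5.
Check P: distance² to centre = 0.5 ≤ 68.5, so it lies inside.
All remaining points lie in this disk, and no smaller disk contains both endpoints, so this is the minimum enclosing circle.
Diameter = 2r = 2√(68.5) ≈ 16.553.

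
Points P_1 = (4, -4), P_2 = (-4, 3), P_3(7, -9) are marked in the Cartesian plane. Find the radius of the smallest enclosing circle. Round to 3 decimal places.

Side lengths²: P_1P_2² = 113, P_1P_3² = 34, P_2P_3² = 265.
Since P_2P_3² = 265 ≥ 113 + 34 = 147, the angle opposite P_2P_3 is not acute, so the smallest enclosing circle has P_2P_3 as diameter.
Centre = midpoint of P_2P_3 = (1.5, -3), r² = 265/4 = 66.25.
r = √(66.25) ≈ 8.139.

8.139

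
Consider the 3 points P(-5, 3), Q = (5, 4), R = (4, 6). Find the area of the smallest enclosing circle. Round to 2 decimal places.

Side lengths²: PQ² = 101, PR² = 90, QR² = 5.
Since PQ² = 101 ≥ 90 + 5 = 95, the angle opposite PQ is not acute, so the smallest enclosing circle has PQ as diameter.
Centre = midpoint of PQ = (0, 3.5), r² = 101/4 = 25.25.
Area = π·r² = π·25.25 ≈ 79.33.

79.33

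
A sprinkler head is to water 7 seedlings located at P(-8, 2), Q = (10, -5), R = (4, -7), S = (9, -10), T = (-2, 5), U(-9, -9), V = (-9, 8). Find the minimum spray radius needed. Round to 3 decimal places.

The minimum enclosing circle of a finite set is fixed by two of the points (as a diameter) or three (as a circumcircle).
The farthest pair is S–V with squared distance 648. The circle on this segment as diameter has centre (0, -1) and r² = 648/4 = 162.
Check P: distance² to centre = 73 ≤ 162, so it lies inside.
All remaining points lie in this disk, and no smaller disk contains both endpoints, so this is the minimum enclosing circle.
r = √162 ≈ 12.728.

12.728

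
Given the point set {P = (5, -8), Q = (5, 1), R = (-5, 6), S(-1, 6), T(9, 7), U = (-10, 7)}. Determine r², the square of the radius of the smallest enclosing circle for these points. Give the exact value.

120.5

The minimum enclosing circle of a finite set is fixed by two of the points (as a diameter) or three (as a circumcircle).
The minimum enclosing circle is determined by three boundary points: P, T, U.
Their circumcentre is (-0.5, 1.5) with r² = 120.5.
The farthest remaining point R is at distance² 40.5 ≤ 120.5.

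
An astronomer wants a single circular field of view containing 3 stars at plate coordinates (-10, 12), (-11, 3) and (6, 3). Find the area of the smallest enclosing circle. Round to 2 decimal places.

Call the three points A, B, C in the order given.
Side lengths²: AB² = 82, AC² = 337, BC² = 289.
Since AC² = 337 < 289 + 82 = 371, the triangle is acute, so the smallest enclosing circle is the circumcircle.
Circumcentre = (-2.5, 119/18), r² = 13817/162.
Area = π·r² = π·13817/162 ≈ 267.95.

267.95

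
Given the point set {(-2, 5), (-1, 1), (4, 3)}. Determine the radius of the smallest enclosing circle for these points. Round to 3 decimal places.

Call the three points A, B, C in the order given.
Side lengths²: AB² = 17, AC² = 40, BC² = 29.
Since AC² = 40 < 29 + 17 = 46, the triangle is acute, so the smallest enclosing circle is the circumcircle.
Circumcentre = (19/22, 79/22), r² = 2465/242.
r = √(2465/242) ≈ 3.192.

3.192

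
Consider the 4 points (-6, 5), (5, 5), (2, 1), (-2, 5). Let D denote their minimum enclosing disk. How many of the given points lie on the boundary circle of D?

A smallest enclosing disk is always determined by at most three of the input points on its boundary.
The farthest pair is (-6, 5)–(5, 5) with squared distance 121. The circle on this segment as diameter has centre (-0.5, 5) and r² = 121/4 = 30.25.
Check (2, 1): distance² to centre = 22.25 ≤ 30.25, so it lies inside.
All remaining points lie in this disk, and no smaller disk contains both endpoints, so this is the minimum enclosing circle.
The points at distance exactly r from the centre are (-6, 5), (5, 5) — 2 points.

2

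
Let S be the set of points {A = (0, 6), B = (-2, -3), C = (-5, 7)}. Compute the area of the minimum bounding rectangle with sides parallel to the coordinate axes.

x ranges over [-5, 0], width 5.
y ranges over [-3, 7], height 10.
Area = 5 × 10 = 50.

50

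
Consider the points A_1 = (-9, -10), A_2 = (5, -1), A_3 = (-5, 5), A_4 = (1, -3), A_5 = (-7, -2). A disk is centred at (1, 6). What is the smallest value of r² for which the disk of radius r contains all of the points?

356

The required radius is the distance from (1, 6) to the farthest point.
Squared distances: 356, 65, 37, 81, 128.
Maximum is 356, attained at A_1.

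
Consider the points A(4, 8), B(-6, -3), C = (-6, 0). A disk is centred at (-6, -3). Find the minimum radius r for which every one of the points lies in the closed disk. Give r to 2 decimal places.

14.87

The required radius is the distance from (-6, -3) to the farthest point.
Squared distances: 221, 0, 9.
Maximum is 221, attained at A.
r = √221 ≈ 14.87.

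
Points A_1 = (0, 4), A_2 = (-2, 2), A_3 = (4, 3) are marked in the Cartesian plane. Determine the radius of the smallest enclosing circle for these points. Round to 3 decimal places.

Side lengths²: A_1A_2² = 8, A_1A_3² = 17, A_2A_3² = 37.
Since A_2A_3² = 37 ≥ 17 + 8 = 25, the angle opposite A_2A_3 is not acute, so the smallest enclosing circle has A_2A_3 as diameter.
Centre = midpoint of A_2A_3 = (1, 2.5), r² = 37/4 = 9.25.
r = √(9.25) ≈ 3.041.

3.041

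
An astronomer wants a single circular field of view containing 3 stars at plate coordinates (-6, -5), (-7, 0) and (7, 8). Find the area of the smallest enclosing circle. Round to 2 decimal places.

265.46

Call the three points A, B, C in the order given.
Side lengths²: AB² = 26, AC² = 338, BC² = 260.
Since AC² = 338 ≥ 260 + 26 = 286, the angle opposite AC is not acute, so the smallest enclosing circle has AC as diameter.
Centre = midpoint of AC = (0.5, 1.5), r² = 338/4 = 84.5.
Area = π·r² = π·84.5 ≈ 265.46.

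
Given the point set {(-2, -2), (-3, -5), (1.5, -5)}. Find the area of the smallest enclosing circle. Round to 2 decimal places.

Call the three points A, B, C in the order given.
Side lengths²: AB² = 10, AC² = 21.25, BC² = 20.25.
Since AC² = 21.25 < 20.25 + 10 = 30.25, the triangle is acute, so the smallest enclosing circle is the circumcircle.
Circumcentre = (-0.75, -49/12), r² = 425/72.
Area = π·r² = π·425/72 ≈ 18.54.

18.54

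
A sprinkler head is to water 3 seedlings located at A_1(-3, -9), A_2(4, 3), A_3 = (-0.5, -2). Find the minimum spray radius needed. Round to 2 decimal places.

Side lengths²: A_1A_2² = 193, A_1A_3² = 55.25, A_2A_3² = 45.25.
Since A_1A_2² = 193 ≥ 55.25 + 45.25 = 100.5, the angle opposite A_1A_2 is not acute, so the smallest enclosing circle has A_1A_2 as diameter.
Centre = midpoint of A_1A_2 = (0.5, -3), r² = 193/4 = 48.25.
r = √(48.25) ≈ 6.95.

6.95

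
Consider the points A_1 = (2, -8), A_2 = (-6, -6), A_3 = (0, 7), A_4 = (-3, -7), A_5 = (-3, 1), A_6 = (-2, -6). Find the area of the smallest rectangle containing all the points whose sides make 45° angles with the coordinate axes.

In coordinates u = x + y, v = x − y the rectangle is axis-aligned; the map (x,y)→(u,v) scales areas by 2.
u-values: -6, -12, 7, -10, -2, -8; range = 7 − (-12) = 19.
v-values: 10, 0, -7, 4, -4, 4; range = 10 − (-7) = 17.
Area = (19 × 17) / 2 = 161.5.

161.5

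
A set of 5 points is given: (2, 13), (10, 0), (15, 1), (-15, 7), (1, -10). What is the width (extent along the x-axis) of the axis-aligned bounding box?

max x = 15, min x = -15, so width = 30.

30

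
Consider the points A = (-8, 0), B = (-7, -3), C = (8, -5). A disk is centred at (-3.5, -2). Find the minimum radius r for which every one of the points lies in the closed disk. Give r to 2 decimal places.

11.88

The required radius is the distance from (-3.5, -2) to the farthest point.
Squared distances: 24.25, 13.25, 141.25.
Maximum is 141.25, attained at C.
r = √(141.25) ≈ 11.88.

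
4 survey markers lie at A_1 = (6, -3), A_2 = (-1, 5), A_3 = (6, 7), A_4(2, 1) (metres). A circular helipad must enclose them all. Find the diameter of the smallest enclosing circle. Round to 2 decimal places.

By Welzl's lemma the MEC is supported by two points (diametrically opposite) or three points (on a circumcircle).
The minimum enclosing circle is determined by three boundary points: A_1, A_2, A_3.
Their circumcentre is (51/14, 2) with r² = 5989/196.
The farthest remaining point A_4 is at distance² 725/196 ≤ 5989/196.
Diameter = 2r = 2√(5989/196) ≈ 11.06.

11.06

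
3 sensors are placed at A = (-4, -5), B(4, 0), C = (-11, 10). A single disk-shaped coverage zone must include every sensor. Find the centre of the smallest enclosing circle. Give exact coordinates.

(-255/62, 253/62)

Side lengths²: AB² = 89, AC² = 274, BC² = 325.
Since BC² = 325 < 274 + 89 = 363, the triangle is acute, so the smallest enclosing circle is the circumcircle.
Circumcentre = (-255/62, 253/62), r² = 158509/1922.
Centre = (-255/62, 253/62).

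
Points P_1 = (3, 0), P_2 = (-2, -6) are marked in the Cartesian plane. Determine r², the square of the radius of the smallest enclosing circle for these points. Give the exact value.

The smallest circle enclosing two points has them as diameter endpoints.
Centre = midpoint = (0.5, -3); r² = |P_1P_2|²/4 = 61/4 = 15.25.

15.25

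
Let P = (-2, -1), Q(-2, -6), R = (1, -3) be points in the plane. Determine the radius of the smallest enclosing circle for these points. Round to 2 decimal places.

Side lengths²: PQ² = 25, PR² = 13, QR² = 18.
Since PQ² = 25 < 18 + 13 = 31, the triangle is acute, so the smallest enclosing circle is the circumcircle.
Circumcentre = (-1.5, -3.5), r² = 6.5.
r = √(6.5) ≈ 2.55.

2.55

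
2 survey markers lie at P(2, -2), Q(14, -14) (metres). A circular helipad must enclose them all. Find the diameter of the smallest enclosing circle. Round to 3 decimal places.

16.971

The smallest circle enclosing two points has them as diameter endpoints.
Centre = midpoint = (8, -8); r² = |PQ|²/4 = 288/4 = 72.
Diameter = 2r = 2√72 ≈ 16.971.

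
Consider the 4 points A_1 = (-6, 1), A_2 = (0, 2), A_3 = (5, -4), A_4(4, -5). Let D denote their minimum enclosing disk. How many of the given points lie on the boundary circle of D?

2

A smallest enclosing disk is always determined by at most three of the input points on its boundary.
The farthest pair is A_1–A_3 with squared distance 146. The circle on this segment as diameter has centre (-0.5, -1.5) and r² = 146/4 = 36.5.
Check A_2: distance² to centre = 12.5 ≤ 36.5, so it lies inside.
All remaining points lie in this disk, and no smaller disk contains both endpoints, so this is the minimum enclosing circle.
The points at distance exactly r from the centre are A_1, A_3 — 2 points.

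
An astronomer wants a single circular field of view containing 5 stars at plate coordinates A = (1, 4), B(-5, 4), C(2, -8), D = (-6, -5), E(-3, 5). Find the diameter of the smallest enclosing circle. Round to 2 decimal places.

13.96

A smallest enclosing disk is always determined by at most three of the input points on its boundary.
The minimum enclosing circle is determined by three boundary points: B, C, E.
Their circumcentre is (-57/62, -103/62) with r² = 93605/1922.
The farthest remaining point D is at distance² 71037/1922 ≤ 93605/1922.
Diameter = 2r = 2√(93605/1922) ≈ 13.96.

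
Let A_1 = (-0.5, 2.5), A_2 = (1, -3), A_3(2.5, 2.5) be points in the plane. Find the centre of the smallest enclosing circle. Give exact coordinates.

(1, -1/22)

Side lengths²: A_1A_2² = 32.5, A_1A_3² = 9, A_2A_3² = 32.5.
Since A_2A_3² = 32.5 < 32.5 + 9 = 41.5, the triangle is acute, so the smallest enclosing circle is the circumcircle.
Circumcentre = (1, -1/22), r² = 4225/484.
Centre = (1, -1/22).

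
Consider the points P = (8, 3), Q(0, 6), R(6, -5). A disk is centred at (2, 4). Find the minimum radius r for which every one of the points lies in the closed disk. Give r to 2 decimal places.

The required radius is the distance from (2, 4) to the farthest point.
Squared distances: 37, 8, 97.
Maximum is 97, attained at R.
r = √97 ≈ 9.85.

9.85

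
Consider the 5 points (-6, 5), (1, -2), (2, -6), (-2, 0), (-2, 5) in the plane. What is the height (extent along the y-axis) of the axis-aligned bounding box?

max y = 5, min y = -6, so height = 11.

11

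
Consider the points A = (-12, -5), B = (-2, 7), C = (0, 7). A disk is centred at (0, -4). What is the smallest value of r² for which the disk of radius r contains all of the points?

The required radius is the distance from (0, -4) to the farthest point.
Squared distances: 145, 125, 121.
Maximum is 145, attained at A.

145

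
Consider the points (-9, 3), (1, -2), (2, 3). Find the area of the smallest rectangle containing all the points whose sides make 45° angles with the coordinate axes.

82.5

In coordinates u = x + y, v = x − y the rectangle is axis-aligned; the map (x,y)→(u,v) scales areas by 2.
u-values: -6, -1, 5; range = 5 − (-6) = 11.
v-values: -12, 3, -1; range = 3 − (-12) = 15.
Area = (11 × 15) / 2 = 82.5.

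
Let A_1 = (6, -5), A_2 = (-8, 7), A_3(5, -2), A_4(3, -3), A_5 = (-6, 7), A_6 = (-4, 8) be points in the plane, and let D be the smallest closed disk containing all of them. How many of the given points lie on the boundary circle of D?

2

The minimum enclosing circle of a finite set is fixed by two of the points (as a diameter) or three (as a circumcircle).
The farthest pair is A_1–A_2 with squared distance 340. The circle on this segment as diameter has centre (-1, 1) and r² = 340/4 = 85.
Check A_3: distance² to centre = 45 ≤ 85, so it lies inside.
All remaining points lie in this disk, and no smaller disk contains both endpoints, so this is the minimum enclosing circle.
The points at distance exactly r from the centre are A_1, A_2 — 2 points.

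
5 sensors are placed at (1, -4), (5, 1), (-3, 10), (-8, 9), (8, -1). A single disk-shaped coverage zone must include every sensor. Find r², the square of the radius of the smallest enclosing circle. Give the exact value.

By Welzl's lemma the MEC is supported by two points (diametrically opposite) or three points (on a circumcircle).
The farthest pair is (-8, 9)–(8, -1) with squared distance 356. The circle on this segment as diameter has centre (0, 4) and r² = 356/4 = 89.
Check (1, -4): distance² to centre = 65 ≤ 89, so it lies inside.
All remaining points lie in this disk, and no smaller disk contains both endpoints, so this is the minimum enclosing circle.

89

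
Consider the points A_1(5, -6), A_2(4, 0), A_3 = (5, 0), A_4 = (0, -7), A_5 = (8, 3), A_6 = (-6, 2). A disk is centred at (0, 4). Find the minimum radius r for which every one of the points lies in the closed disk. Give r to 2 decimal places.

11.18

The required radius is the distance from (0, 4) to the farthest point.
Squared distances: 125, 32, 41, 121, 65, 40.
Maximum is 125, attained at A_1.
r = √125 ≈ 11.18.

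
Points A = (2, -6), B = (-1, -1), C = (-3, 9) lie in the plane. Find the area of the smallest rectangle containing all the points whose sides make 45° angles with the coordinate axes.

In coordinates u = x + y, v = x − y the rectangle is axis-aligned; the map (x,y)→(u,v) scales areas by 2.
u-values: -4, -2, 6; range = 6 − (-4) = 10.
v-values: 8, 0, -12; range = 8 − (-12) = 20.
Area = (10 × 20) / 2 = 100.

100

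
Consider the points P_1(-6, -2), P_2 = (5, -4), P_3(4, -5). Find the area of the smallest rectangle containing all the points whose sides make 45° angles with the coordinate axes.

In coordinates u = x + y, v = x − y the rectangle is axis-aligned; the map (x,y)→(u,v) scales areas by 2.
u-values: -8, 1, -1; range = 1 − (-8) = 9.
v-values: -4, 9, 9; range = 9 − (-4) = 13.
Area = (9 × 13) / 2 = 58.5.

58.5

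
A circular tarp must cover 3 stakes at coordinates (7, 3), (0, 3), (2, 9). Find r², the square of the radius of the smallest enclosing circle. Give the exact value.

305/18

Call the three points A, B, C in the order given.
Side lengths²: AB² = 49, AC² = 61, BC² = 40.
Since AC² = 61 < 49 + 40 = 89, the triangle is acute, so the smallest enclosing circle is the circumcircle.
Circumcentre = (3.5, 31/6), r² = 305/18.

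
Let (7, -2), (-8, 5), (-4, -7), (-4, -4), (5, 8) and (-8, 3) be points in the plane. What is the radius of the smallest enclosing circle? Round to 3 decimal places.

8.786

A smallest enclosing disk is always determined by at most three of the input points on its boundary.
The minimum enclosing circle is determined by three boundary points: (-8, 5), (-4, -7), (5, 8).
Their circumcentre is (-3/14, 13/14) with r² = 7565/98.
The farthest remaining point (-8, 3) is at distance² 6361/98 ≤ 7565/98.
r = √(7565/98) ≈ 8.786.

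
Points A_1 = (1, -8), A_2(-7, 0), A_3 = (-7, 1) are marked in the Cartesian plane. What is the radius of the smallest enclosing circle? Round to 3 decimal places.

6.021

Side lengths²: A_1A_2² = 128, A_1A_3² = 145, A_2A_3² = 1.
Since A_1A_3² = 145 ≥ 128 + 1 = 129, the angle opposite A_1A_3 is not acute, so the smallest enclosing circle has A_1A_3 as diameter.
Centre = midpoint of A_1A_3 = (-3, -3.5), r² = 145/4 = 36.25.
r = √(36.25) ≈ 6.021.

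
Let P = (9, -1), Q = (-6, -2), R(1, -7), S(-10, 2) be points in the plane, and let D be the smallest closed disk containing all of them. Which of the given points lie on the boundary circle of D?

P, S

By Welzl's lemma the MEC is supported by two points (diametrically opposite) or three points (on a circumcircle).
The farthest pair is P–S with squared distance 370. The circle on this segment as diameter has centre (-0.5, 0.5) and r² = 370/4 = 92.5.
Check Q: distance² to centre = 36.5 ≤ 92.5, so it lies inside.
All remaining points lie in this disk, and no smaller disk contains both endpoints, so this is the minimum enclosing circle.
The points at distance exactly r from the centre are P, S — 2 points.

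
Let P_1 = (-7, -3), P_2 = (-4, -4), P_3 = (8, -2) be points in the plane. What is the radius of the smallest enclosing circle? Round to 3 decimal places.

Side lengths²: P_1P_2² = 10, P_1P_3² = 226, P_2P_3² = 148.
Since P_1P_3² = 226 ≥ 148 + 10 = 158, the angle opposite P_1P_3 is not acute, so the smallest enclosing circle has P_1P_3 as diameter.
Centre = midpoint of P_1P_3 = (0.5, -2.5), r² = 226/4 = 56.5.
r = √(56.5) ≈ 7.517.

7.517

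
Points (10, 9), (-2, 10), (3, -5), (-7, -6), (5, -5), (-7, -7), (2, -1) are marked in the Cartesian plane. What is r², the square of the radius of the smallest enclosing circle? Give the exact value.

The farthest pair is (10, 9)–(-7, -7) with squared distance 545. The circle on this segment as diameter has centre (1.5, 1) and r² = 545/4 = 136.25.
Check (-2, 10): distance² to centre = 93.25 ≤ 136.25, so it lies inside.
All remaining points lie in this disk, and no smaller disk contains both endpoints, so this is the minimum enclosing circle.

136.25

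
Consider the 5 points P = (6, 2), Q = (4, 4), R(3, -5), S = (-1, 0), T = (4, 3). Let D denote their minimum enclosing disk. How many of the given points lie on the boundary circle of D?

The minimum enclosing circle of a finite set is fixed by two of the points (as a diameter) or three (as a circumcircle).
The farthest pair is Q–R with squared distance 82. The circle on this segment as diameter has centre (3.5, -0.5) and r² = 82/4 = 20.5.
Check P: distance² to centre = 12.5 ≤ 20.5, so it lies inside.
All remaining points lie in this disk, and no smaller disk contains both endpoints, so this is the minimum enclosing circle.
The points at distance exactly r from the centre are Q, R, S — 3 points.

3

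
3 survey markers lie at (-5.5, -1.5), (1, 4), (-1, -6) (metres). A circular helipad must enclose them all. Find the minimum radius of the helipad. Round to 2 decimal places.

5.12

Call the three points A, B, C in the order given.
Side lengths²: AB² = 72.5, AC² = 40.5, BC² = 104.
Since BC² = 104 < 72.5 + 40.5 = 113, the triangle is acute, so the smallest enclosing circle is the circumcircle.
Circumcentre = (-5/12, -11/12), r² = 1885/72.
r = √(1885/72) ≈ 5.12.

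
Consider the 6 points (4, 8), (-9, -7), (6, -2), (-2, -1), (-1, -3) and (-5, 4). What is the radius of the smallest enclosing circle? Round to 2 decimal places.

A smallest enclosing disk is always determined by at most three of the input points on its boundary.
The farthest pair is (4, 8)–(-9, -7) with squared distance 394. The circle on this segment as diameter has centre (-2.5, 0.5) and r² = 394/4 = 98.5.
Check (6, -2): distance² to centre = 78.5 ≤ 98.5, so it lies inside.
All remaining points lie in this disk, and no smaller disk contains both endpoints, so this is the minimum enclosing circle.
r = √(98.5) ≈ 9.92.

9.92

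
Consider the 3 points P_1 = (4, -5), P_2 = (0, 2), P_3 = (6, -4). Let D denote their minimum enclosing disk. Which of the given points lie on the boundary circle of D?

Side lengths²: P_1P_2² = 65, P_1P_3² = 5, P_2P_3² = 72.
Since P_2P_3² = 72 ≥ 65 + 5 = 70, the angle opposite P_2P_3 is not acute, so the smallest enclosing circle has P_2P_3 as diameter.
Centre = midpoint of P_2P_3 = (3, -1), r² = 72/4 = 18.
The points at distance exactly r from the centre are P_2, P_3 — 2 points.

P_2, P_3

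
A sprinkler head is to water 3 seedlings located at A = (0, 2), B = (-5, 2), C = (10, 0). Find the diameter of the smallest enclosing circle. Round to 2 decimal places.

Side lengths²: AB² = 25, AC² = 104, BC² = 229.
Since BC² = 229 ≥ 104 + 25 = 129, the angle opposite BC is not acute, so the smallest enclosing circle has BC as diameter.
Centre = midpoint of BC = (2.5, 1), r² = 229/4 = 57.25.
Diameter = 2r = 2√(57.25) ≈ 15.13.

15.13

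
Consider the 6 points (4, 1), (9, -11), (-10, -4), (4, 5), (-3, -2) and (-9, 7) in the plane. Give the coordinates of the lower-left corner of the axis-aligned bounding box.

x-range [-10, 9], y-range [-11, 7].
The lower-left corner is (-10, -11).

(-10, -11)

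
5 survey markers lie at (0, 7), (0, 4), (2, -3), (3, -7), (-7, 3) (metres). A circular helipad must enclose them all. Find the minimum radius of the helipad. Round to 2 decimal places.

7.42

The minimum enclosing circle is determined by three boundary points: (0, 7), (3, -7), (-7, 3).
Their circumcentre is (-9/22, -9/22) with r² = 13325/242.
The farthest remaining point (0, 4) is at distance² 4745/242 ≤ 13325/242.
r = √(13325/242) ≈ 7.42.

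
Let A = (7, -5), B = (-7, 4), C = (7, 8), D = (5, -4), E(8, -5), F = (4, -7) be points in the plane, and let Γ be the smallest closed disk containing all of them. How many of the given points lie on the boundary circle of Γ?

3

The minimum enclosing circle of a finite set is fixed by two of the points (as a diameter) or three (as a circumcircle).
The minimum enclosing circle is determined by three boundary points: B, C, E.
Their circumcentre is (44/31, 32/31) with r² = 76585/961.
The farthest remaining point F is at distance² 68401/961 ≤ 76585/961.
The points at distance exactly r from the centre are B, C, E — 3 points.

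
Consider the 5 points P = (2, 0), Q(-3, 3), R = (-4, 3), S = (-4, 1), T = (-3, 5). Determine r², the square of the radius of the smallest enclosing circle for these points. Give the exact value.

12.58

A smallest enclosing disk is always determined by at most three of the input points on its boundary.
The minimum enclosing circle is determined by three boundary points: P, S, T.
Their circumcentre is (-0.7, 2.3) with r² = 12.58.
The farthest remaining point R is at distance² 11.38 ≤ 12.58.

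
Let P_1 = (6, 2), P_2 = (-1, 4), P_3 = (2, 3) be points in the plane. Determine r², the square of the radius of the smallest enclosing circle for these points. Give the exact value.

13.25

Side lengths²: P_1P_2² = 53, P_1P_3² = 17, P_2P_3² = 10.
Since P_1P_2² = 53 ≥ 17 + 10 = 27, the angle opposite P_1P_2 is not acute, so the smallest enclosing circle has P_1P_2 as diameter.
Centre = midpoint of P_1P_2 = (2.5, 3), r² = 53/4 = 13.25.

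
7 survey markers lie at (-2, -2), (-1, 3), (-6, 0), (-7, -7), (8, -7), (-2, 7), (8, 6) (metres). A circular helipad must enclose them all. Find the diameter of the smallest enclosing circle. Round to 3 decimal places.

19.849

A smallest enclosing disk is always determined by at most three of the input points on its boundary.
The farthest pair is (-7, -7)–(8, 6) with squared distance 394. The circle on this segment as diameter has centre (0.5, -0.5) and r² = 394/4 = 98.5.
Check (-2, -2): distance² to centre = 8.5 ≤ 98.5, so it lies inside.
All remaining points lie in this disk, and no smaller disk contains both endpoints, so this is the minimum enclosing circle.
Diameter = 2r = 2√(98.5) ≈ 19.849.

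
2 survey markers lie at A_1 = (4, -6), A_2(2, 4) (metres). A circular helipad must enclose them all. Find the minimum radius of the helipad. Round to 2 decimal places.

The smallest circle enclosing two points has them as diameter endpoints.
Centre = midpoint = (3, -1); r² = |A_1A_2|²/4 = 104/4 = 26.
r = √26 ≈ 5.10.

5.10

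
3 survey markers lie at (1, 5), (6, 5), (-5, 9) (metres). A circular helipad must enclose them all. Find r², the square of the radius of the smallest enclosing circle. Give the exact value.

Call the three points A, B, C in the order given.
Side lengths²: AB² = 25, AC² = 52, BC² = 137.
Since BC² = 137 ≥ 52 + 25 = 77, the angle opposite BC is not acute, so the smallest enclosing circle has BC as diameter.
Centre = midpoint of BC = (0.5, 7), r² = 137/4 = 34.25.

34.25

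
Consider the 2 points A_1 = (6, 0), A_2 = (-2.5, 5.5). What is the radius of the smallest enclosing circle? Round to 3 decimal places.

5.062

The smallest circle enclosing two points has them as diameter endpoints.
Centre = midpoint = (1.75, 2.75); r² = |A_1A_2|²/4 = 102.5/4 = 25.625.
r = √(25.625) ≈ 5.062.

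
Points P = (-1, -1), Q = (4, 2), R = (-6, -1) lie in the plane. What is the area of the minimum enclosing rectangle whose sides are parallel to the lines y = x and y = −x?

In coordinates u = x + y, v = x − y the rectangle is axis-aligned; the map (x,y)→(u,v) scales areas by 2.
u-values: -2, 6, -7; range = 6 − (-7) = 13.
v-values: 0, 2, -5; range = 2 − (-5) = 7.
Area = (13 × 7) / 2 = 45.5.

45.5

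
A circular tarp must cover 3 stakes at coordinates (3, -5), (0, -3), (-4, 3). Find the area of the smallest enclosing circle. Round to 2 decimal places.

88.75

Call the three points A, B, C in the order given.
Side lengths²: AB² = 13, AC² = 113, BC² = 52.
Since AC² = 113 ≥ 52 + 13 = 65, the angle opposite AC is not acute, so the smallest enclosing circle has AC as diameter.
Centre = midpoint of AC = (-0.5, -1), r² = 113/4 = 28.25.
Area = π·r² = π·28.25 ≈ 88.75.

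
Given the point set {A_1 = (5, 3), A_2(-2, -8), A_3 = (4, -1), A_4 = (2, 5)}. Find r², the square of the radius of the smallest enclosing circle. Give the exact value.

The minimum enclosing circle of a finite set is fixed by two of the points (as a diameter) or three (as a circumcircle).
The farthest pair is A_2–A_4 with squared distance 185. The circle on this segment as diameter has centre (0, -1.5) and r² = 185/4 = 46.25.
Check A_1: distance² to centre = 45.25 ≤ 46.25, so it lies inside.
All remaining points lie in this disk, and no smaller disk contains both endpoints, so this is the minimum enclosing circle.

46.25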